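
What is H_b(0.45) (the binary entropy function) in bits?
0.9928 bits

The binary entropy function is:
H(p) = -p log(p) - (1-p) log(1-p)

H(0.45) = -0.45 × log_2(0.45) - 0.55 × log_2(0.55)
H(0.45) = 0.9928 bits

Note: Binary entropy is maximized at p=0.5 (H=1 bit) and minimized at p=0 or p=1 (H=0).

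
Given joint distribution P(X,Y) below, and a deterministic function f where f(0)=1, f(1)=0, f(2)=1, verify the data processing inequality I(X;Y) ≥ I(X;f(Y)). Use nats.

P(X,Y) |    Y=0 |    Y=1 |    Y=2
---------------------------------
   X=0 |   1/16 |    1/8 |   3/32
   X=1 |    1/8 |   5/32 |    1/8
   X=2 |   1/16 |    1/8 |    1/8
I(X;Y) = 0.0076, I(X;f(Y)) = 0.0013, inequality holds: 0.0076 ≥ 0.0013

Data Processing Inequality: For any Markov chain X → Y → Z, we have I(X;Y) ≥ I(X;Z).

Here Z = f(Y) is a deterministic function of Y, forming X → Y → Z.

Original I(X;Y) = 0.0076 nats

After applying f:
P(X,Z) where Z=f(Y):
- P(X,Z=0) = P(X,Y=1)
- P(X,Z=1) = P(X,Y=0) + P(X,Y=2)

I(X;Z) = I(X;f(Y)) = 0.0013 nats

Verification: 0.0076 ≥ 0.0013 ✓

Information cannot be created by processing; the function f can only lose information about X.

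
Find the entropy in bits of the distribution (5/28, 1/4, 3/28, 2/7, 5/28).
2.2493 bits

Shannon entropy is H(X) = -Σ p(x) log p(x).

For P = (5/28, 1/4, 3/28, 2/7, 5/28):
H = -5/28 × log_2(5/28) -1/4 × log_2(1/4) -3/28 × log_2(3/28) -2/7 × log_2(2/7) -5/28 × log_2(5/28)
H = 2.2493 bits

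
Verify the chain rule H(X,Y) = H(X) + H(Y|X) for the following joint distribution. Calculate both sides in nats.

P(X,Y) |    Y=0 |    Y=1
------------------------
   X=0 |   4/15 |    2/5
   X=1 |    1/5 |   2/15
H(X,Y) = 1.3095, H(X) = 0.6365, H(Y|X) = 0.6730 (all in nats)

Chain rule: H(X,Y) = H(X) + H(Y|X)

Left side — joint entropy directly:
H(X,Y) = -Σ p(x,y) log p(x,y) = 1.3095 nats

Right side — compute H(Y|X) from the conditional distributions:
P(X) = (2/3, 1/3), so H(X) = 0.6365 nats
H(Y|X) = Σ_x P(X=x) · H(Y|X=x):
  P(Y|X=0) = (2/5, 3/5), H(Y|X=0) = 0.6730, weight P(X=0) = 2/3
  P(Y|X=1) = (3/5, 2/5), H(Y|X=1) = 0.6730, weight P(X=1) = 1/3
H(Y|X) = 0.6730 nats

H(X) + H(Y|X) = 0.6365 + 0.6730 = 1.3095 nats

Both sides equal 1.3095 nats. ✓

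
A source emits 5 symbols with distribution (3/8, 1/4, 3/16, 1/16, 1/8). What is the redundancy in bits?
0.2135 bits

Redundancy measures how far a source is from maximum entropy:
R = H_max - H(X)

Maximum entropy for 5 symbols: H_max = log_2(5) = 2.3219 bits
Actual entropy: H(X) = 2.1085 bits
Redundancy: R = 2.3219 - 2.1085 = 0.2135 bits

This redundancy represents potential for compression: the source could be compressed by 0.2135 bits per symbol.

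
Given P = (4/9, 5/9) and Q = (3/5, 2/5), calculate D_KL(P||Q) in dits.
0.0213 dits

KL divergence: D_KL(P||Q) = Σ p(x) log(p(x)/q(x))

Computing term by term:
  x=0: 4/9 × log_10[(4/9)/(3/5)] = 4/9 × -0.1303 = -0.0579
  x=1: 5/9 × log_10[(5/9)/(2/5)] = 5/9 × 0.1427 = 0.0793

D_KL(P||Q) = 0.0213 dits

Note: KL divergence is always non-negative and equals 0 iff P = Q.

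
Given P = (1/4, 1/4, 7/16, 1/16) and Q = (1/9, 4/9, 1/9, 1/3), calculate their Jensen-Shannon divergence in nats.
0.1303 nats

Jensen-Shannon divergence is:
JSD(P||Q) = 0.5 × D_KL(P||M) + 0.5 × D_KL(Q||M)
where M = 0.5 × (P + Q) is the mixture distribution.

M = 0.5 × (1/4, 1/4, 7/16, 1/16) + 0.5 × (1/9, 4/9, 1/9, 1/3) = (0.180556, 0.347222, 0.274306, 0.197917)

D_KL(P||M) = 0.1314 nats
D_KL(Q||M) = 0.1291 nats

JSD(P||Q) = 0.5 × 0.1314 + 0.5 × 0.1291 = 0.1303 nats

Unlike KL divergence, JSD is symmetric and bounded: 0 ≤ JSD ≤ log(2).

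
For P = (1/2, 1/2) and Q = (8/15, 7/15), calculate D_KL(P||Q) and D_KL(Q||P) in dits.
D_KL(P||Q) = 0.0010, D_KL(Q||P) = 0.0010

KL divergence is not symmetric: D_KL(P||Q) ≠ D_KL(Q||P) in general.

D_KL(P||Q) = 0.0010 dits
D_KL(Q||P) = 0.0010 dits

In this case they happen to be equal (to 4 decimal places).

This asymmetry is why KL divergence is not a true distance metric.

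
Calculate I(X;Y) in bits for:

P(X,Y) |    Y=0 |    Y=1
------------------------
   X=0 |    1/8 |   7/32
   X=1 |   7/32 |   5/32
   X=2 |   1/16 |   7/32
0.0670 bits

Mutual information: I(X;Y) = H(X) + H(Y) - H(X,Y)

Marginals:
P(X) = (11/32, 3/8, 9/32), H(X) = 1.5749 bits
P(Y) = (13/32, 19/32), H(Y) = 0.9745 bits

Joint entropy: H(X,Y) = 2.4824 bits

I(X;Y) = 1.5749 + 0.9745 - 2.4824 = 0.0670 bits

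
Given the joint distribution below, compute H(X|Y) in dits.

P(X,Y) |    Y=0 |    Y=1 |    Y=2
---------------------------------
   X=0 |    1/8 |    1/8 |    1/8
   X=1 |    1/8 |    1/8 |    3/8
0.2726 dits

Using the chain rule: H(X|Y) = H(X,Y) - H(Y)

First, compute H(X,Y) = 0.7242 dits

Marginal P(Y) = (1/4, 1/4, 1/2)
H(Y) = 0.4515 dits

H(X|Y) = H(X,Y) - H(Y) = 0.7242 - 0.4515 = 0.2726 dits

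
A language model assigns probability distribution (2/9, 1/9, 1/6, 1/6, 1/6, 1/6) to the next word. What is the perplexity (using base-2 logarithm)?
5.8878

Perplexity is 2^H (or exp(H) for natural log).

First, H = -Σ p log p = 2.5577 bits
Perplexity = 2^2.5577 = 5.8878

Interpretation: The model's uncertainty is equivalent to choosing uniformly among 5.9 options.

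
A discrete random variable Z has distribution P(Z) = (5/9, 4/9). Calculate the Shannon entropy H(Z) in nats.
0.6870 nats

Shannon entropy is H(X) = -Σ p(x) log p(x).

For P = (5/9, 4/9):
H = -5/9 × log_e(5/9) -4/9 × log_e(4/9)
H = 0.6870 nats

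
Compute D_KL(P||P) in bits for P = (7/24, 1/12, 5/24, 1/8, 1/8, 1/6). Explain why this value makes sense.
0.0000 bits

KL divergence satisfies the Gibbs inequality: D_KL(P||Q) ≥ 0 for all distributions P, Q.

D_KL(P||Q) = Σ p(x) log(p(x)/q(x))
Each term is p(x) × log_2(p(x)/p(x)) = p(x) × log_2(1) = 0, so the sum is 0.
D_KL(P||Q) = 0.0000 bits

When P = Q, the KL divergence is exactly 0, as there is no 'divergence' between identical distributions.

This non-negativity is a fundamental property: relative entropy cannot be negative because it measures how different Q is from P.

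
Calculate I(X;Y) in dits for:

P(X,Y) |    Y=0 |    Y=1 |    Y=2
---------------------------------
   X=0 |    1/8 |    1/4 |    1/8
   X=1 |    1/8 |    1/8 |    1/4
0.0184 dits

Mutual information: I(X;Y) = H(X) + H(Y) - H(X,Y)

Marginals:
P(X) = (1/2, 1/2), H(X) = 0.3010 dits
P(Y) = (1/4, 3/8, 3/8), H(Y) = 0.4700 dits

Joint entropy: H(X,Y) = 0.7526 dits

I(X;Y) = 0.3010 + 0.4700 - 0.7526 = 0.0184 dits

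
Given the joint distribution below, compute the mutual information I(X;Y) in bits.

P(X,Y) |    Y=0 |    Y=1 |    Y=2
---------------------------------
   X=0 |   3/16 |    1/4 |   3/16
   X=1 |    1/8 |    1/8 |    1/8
0.0032 bits

Mutual information: I(X;Y) = H(X) + H(Y) - H(X,Y)

Marginals:
P(X) = (5/8, 3/8), H(X) = 0.9544 bits
P(Y) = (5/16, 3/8, 5/16), H(Y) = 1.5794 bits

Joint entropy: H(X,Y) = 2.5306 bits

I(X;Y) = 0.9544 + 1.5794 - 2.5306 = 0.0032 bits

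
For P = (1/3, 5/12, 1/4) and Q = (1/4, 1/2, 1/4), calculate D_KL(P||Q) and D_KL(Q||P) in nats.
D_KL(P||Q) = 0.0199, D_KL(Q||P) = 0.0192

KL divergence is not symmetric: D_KL(P||Q) ≠ D_KL(Q||P) in general.

D_KL(P||Q) = 0.0199 nats
D_KL(Q||P) = 0.0192 nats

No, they are not equal!

This asymmetry is why KL divergence is not a true distance metric.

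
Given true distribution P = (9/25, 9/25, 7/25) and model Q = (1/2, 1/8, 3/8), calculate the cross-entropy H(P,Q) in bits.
1.8362 bits

Cross-entropy: H(P,Q) = -Σ p(x) log q(x)

Alternatively: H(P,Q) = H(P) + D_KL(P||Q)
H(P) = 1.5755 bits
D_KL(P||Q) = 0.2608 bits

H(P,Q) = 1.5755 + 0.2608 = 1.8362 bits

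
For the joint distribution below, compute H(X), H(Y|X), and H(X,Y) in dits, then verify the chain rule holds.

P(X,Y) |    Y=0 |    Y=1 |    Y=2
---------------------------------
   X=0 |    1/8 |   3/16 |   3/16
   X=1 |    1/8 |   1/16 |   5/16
H(X,Y) = 0.7315, H(X) = 0.3010, H(Y|X) = 0.4305 (all in dits)

Chain rule: H(X,Y) = H(X) + H(Y|X)

Left side — joint entropy directly:
H(X,Y) = -Σ p(x,y) log p(x,y) = 0.7315 dits

Right side — compute H(Y|X) from the conditional distributions:
P(X) = (1/2, 1/2), so H(X) = 0.3010 dits
H(Y|X) = Σ_x P(X=x) · H(Y|X=x):
  P(Y|X=0) = (1/4, 3/8, 3/8), H(Y|X=0) = 0.4700, weight P(X=0) = 1/2
  P(Y|X=1) = (1/4, 1/8, 5/8), H(Y|X=1) = 0.3910, weight P(X=1) = 1/2
H(Y|X) = 0.4305 dits

H(X) + H(Y|X) = 0.3010 + 0.4305 = 0.7315 dits

Both sides equal 0.7315 dits. ✓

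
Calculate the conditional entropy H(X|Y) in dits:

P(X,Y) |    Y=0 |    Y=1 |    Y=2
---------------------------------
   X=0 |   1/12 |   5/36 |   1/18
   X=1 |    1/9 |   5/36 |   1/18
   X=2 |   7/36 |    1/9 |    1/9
0.4597 dits

Using the chain rule: H(X|Y) = H(X,Y) - H(Y)

First, compute H(X,Y) = 0.9239 dits

Marginal P(Y) = (7/18, 7/18, 2/9)
H(Y) = 0.4642 dits

H(X|Y) = H(X,Y) - H(Y) = 0.9239 - 0.4642 = 0.4597 dits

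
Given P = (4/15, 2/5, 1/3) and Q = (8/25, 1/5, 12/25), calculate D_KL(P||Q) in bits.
0.1545 bits

KL divergence: D_KL(P||Q) = Σ p(x) log(p(x)/q(x))

Computing term by term:
  x=0: 4/15 × log_2[(4/15)/(8/25)] = 4/15 × -0.2630 = -0.0701
  x=1: 2/5 × log_2[(2/5)/(1/5)] = 2/5 × 1.0000 = 0.4000
  x=2: 1/3 × log_2[(1/3)/(12/25)] = 1/3 × -0.5261 = -0.1754

D_KL(P||Q) = 0.1545 bits

Note: KL divergence is always non-negative and equals 0 iff P = Q.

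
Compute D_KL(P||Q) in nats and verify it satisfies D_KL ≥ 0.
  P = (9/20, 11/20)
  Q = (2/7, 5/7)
0.0607 nats

KL divergence satisfies the Gibbs inequality: D_KL(P||Q) ≥ 0 for all distributions P, Q.

D_KL(P||Q) = Σ p(x) log(p(x)/q(x))
Term by term:
  x=0: 9/20 × log_e[(9/20)/(2/7)] = 0.2044
  x=1: 11/20 × log_e[(11/20)/(5/7)] = -0.1438
D_KL(P||Q) = 0.0607 nats

D_KL(P||Q) = 0.0607 ≥ 0 ✓

This non-negativity is a fundamental property: relative entropy cannot be negative because it measures how different Q is from P.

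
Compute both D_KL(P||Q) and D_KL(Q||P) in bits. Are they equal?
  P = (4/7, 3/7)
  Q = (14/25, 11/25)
D_KL(P||Q) = 0.0004, D_KL(Q||P) = 0.0004

KL divergence is not symmetric: D_KL(P||Q) ≠ D_KL(Q||P) in general.

D_KL(P||Q) = 0.0004 bits
D_KL(Q||P) = 0.0004 bits

In this case they happen to be equal (to 4 decimal places).

This asymmetry is why KL divergence is not a true distance metric.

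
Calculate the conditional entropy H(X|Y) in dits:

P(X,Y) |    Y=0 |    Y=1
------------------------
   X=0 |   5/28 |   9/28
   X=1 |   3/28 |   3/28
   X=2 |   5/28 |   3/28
0.4375 dits

Using the chain rule: H(X|Y) = H(X,Y) - H(Y)

First, compute H(X,Y) = 0.7374 dits

Marginal P(Y) = (13/28, 15/28)
H(Y) = 0.2999 dits

H(X|Y) = H(X,Y) - H(Y) = 0.7374 - 0.2999 = 0.4375 dits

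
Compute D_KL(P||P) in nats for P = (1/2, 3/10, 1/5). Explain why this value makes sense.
0.0000 nats

KL divergence satisfies the Gibbs inequality: D_KL(P||Q) ≥ 0 for all distributions P, Q.

D_KL(P||Q) = Σ p(x) log(p(x)/q(x))
Each term is p(x) × log_e(p(x)/p(x)) = p(x) × log_e(1) = 0, so the sum is 0.
D_KL(P||Q) = 0.0000 nats

When P = Q, the KL divergence is exactly 0, as there is no 'divergence' between identical distributions.

This non-negativity is a fundamental property: relative entropy cannot be negative because it measures how different Q is from P.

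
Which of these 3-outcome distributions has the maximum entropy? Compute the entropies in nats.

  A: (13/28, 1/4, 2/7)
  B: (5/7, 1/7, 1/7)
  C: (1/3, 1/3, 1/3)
C

For a discrete distribution over n outcomes, entropy is maximized by the uniform distribution.

Computing entropies:
H(A) = 1.0607 nats
H(B) = 0.7963 nats
H(C) = 1.0986 nats

The uniform distribution (where all probabilities equal 1/3) achieves the maximum entropy of log_e(3) = 1.0986 nats.

Distribution C has the highest entropy.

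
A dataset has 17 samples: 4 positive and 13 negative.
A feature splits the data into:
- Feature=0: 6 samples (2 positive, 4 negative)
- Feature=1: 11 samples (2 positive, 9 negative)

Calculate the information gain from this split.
0.0204 bits

Information Gain = H(Y) - H(Y|Feature)

Before split:
P(positive) = 4/17 = 0.2353
H(Y) = 0.7871 bits

After split:
Feature=0: H = 0.9183 bits (weight = 6/17)
Feature=1: H = 0.6840 bits (weight = 11/17)
H(Y|Feature) = (6/17)×0.9183 + (11/17)×0.6840 = 0.7667 bits

Information Gain = 0.7871 - 0.7667 = 0.0204 bits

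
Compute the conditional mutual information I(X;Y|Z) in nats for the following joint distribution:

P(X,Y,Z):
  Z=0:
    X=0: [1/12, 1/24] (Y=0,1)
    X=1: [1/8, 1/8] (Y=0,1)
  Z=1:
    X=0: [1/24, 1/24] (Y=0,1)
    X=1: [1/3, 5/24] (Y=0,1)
0.0067 nats

Conditional mutual information: I(X;Y|Z) = H(X|Z) + H(Y|Z) - H(X,Y|Z)

H(Z) = 0.6616
H(X,Z) = 1.1457 → H(X|Z) = 0.4841
H(Y,Z) = 1.3398 → H(Y|Z) = 0.6782
H(X,Y,Z) = 1.8172 → H(X,Y|Z) = 1.1556

I(X;Y|Z) = 0.4841 + 0.6782 - 1.1556 = 0.0067 nats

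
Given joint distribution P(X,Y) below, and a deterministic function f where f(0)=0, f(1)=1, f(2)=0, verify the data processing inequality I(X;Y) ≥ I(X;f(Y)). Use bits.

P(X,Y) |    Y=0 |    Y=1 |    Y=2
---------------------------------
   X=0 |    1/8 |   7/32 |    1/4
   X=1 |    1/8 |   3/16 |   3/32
I(X;Y) = 0.0294, I(X;f(Y)) = 0.0062, inequality holds: 0.0294 ≥ 0.0062

Data Processing Inequality: For any Markov chain X → Y → Z, we have I(X;Y) ≥ I(X;Z).

Here Z = f(Y) is a deterministic function of Y, forming X → Y → Z.

Original I(X;Y) = 0.0294 bits

After applying f:
P(X,Z) where Z=f(Y):
- P(X,Z=0) = P(X,Y=0) + P(X,Y=2)
- P(X,Z=1) = P(X,Y=1)

I(X;Z) = I(X;f(Y)) = 0.0062 bits

Verification: 0.0294 ≥ 0.0062 ✓

Information cannot be created by processing; the function f can only lose information about X.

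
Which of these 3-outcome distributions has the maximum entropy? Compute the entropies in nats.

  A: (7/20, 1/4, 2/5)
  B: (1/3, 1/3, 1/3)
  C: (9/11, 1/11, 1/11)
B

For a discrete distribution over n outcomes, entropy is maximized by the uniform distribution.

Computing entropies:
H(A) = 1.0805 nats
H(B) = 1.0986 nats
H(C) = 0.6002 nats

The uniform distribution (where all probabilities equal 1/3) achieves the maximum entropy of log_e(3) = 1.0986 nats.

Distribution B has the highest entropy.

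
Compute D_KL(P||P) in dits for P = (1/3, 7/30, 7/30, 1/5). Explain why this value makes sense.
0.0000 dits

KL divergence satisfies the Gibbs inequality: D_KL(P||Q) ≥ 0 for all distributions P, Q.

D_KL(P||Q) = Σ p(x) log(p(x)/q(x))
Each term is p(x) × log_10(p(x)/p(x)) = p(x) × log_10(1) = 0, so the sum is 0.
D_KL(P||Q) = 0.0000 dits

When P = Q, the KL divergence is exactly 0, as there is no 'divergence' between identical distributions.

This non-negativity is a fundamental property: relative entropy cannot be negative because it measures how different Q is from P.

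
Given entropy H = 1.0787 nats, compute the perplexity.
2.9409

Perplexity is e^H (or exp(H) for natural log).

H = 1.0787 nats
Perplexity = e^1.0787 = 2.9409

Interpretation: The model's uncertainty is equivalent to choosing uniformly among 2.9 options.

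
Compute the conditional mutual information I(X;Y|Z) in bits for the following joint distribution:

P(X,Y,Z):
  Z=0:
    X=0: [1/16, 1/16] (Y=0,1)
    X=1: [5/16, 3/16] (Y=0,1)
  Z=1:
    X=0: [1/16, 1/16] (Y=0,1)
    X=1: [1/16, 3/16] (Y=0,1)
0.0212 bits

Conditional mutual information: I(X;Y|Z) = H(X|Z) + H(Y|Z) - H(X,Y|Z)

H(Z) = 0.9544
H(X,Z) = 1.7500 → H(X|Z) = 0.7956
H(Y,Z) = 1.9056 → H(Y|Z) = 0.9512
H(X,Y,Z) = 2.6800 → H(X,Y|Z) = 1.7256

I(X;Y|Z) = 0.7956 + 0.9512 - 1.7256 = 0.0212 bits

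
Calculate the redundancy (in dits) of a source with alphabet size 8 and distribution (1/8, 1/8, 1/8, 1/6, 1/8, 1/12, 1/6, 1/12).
0.0123 dits

Redundancy measures how far a source is from maximum entropy:
R = H_max - H(X)

Maximum entropy for 8 symbols: H_max = log_10(8) = 0.9031 dits
Actual entropy: H(X) = 0.8908 dits
Redundancy: R = 0.9031 - 0.8908 = 0.0123 dits

This redundancy represents potential for compression: the source could be compressed by 0.0123 dits per symbol.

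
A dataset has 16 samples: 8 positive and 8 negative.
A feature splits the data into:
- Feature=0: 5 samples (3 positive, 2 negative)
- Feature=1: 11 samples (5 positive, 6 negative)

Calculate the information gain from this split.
0.0132 bits

Information Gain = H(Y) - H(Y|Feature)

Before split:
P(positive) = 8/16 = 0.5000
H(Y) = 1.0000 bits

After split:
Feature=0: H = 0.9710 bits (weight = 5/16)
Feature=1: H = 0.9940 bits (weight = 11/16)
H(Y|Feature) = (5/16)×0.9710 + (11/16)×0.9940 = 0.9868 bits

Information Gain = 1.0000 - 0.9868 = 0.0132 bits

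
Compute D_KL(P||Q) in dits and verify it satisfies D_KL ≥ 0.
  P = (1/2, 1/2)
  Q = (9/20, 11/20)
0.0022 dits

KL divergence satisfies the Gibbs inequality: D_KL(P||Q) ≥ 0 for all distributions P, Q.

D_KL(P||Q) = Σ p(x) log(p(x)/q(x))
Term by term:
  x=0: 1/2 × log_10[(1/2)/(9/20)] = 0.0229
  x=1: 1/2 × log_10[(1/2)/(11/20)] = -0.0207
D_KL(P||Q) = 0.0022 dits

D_KL(P||Q) = 0.0022 ≥ 0 ✓

This non-negativity is a fundamental property: relative entropy cannot be negative because it measures how different Q is from P.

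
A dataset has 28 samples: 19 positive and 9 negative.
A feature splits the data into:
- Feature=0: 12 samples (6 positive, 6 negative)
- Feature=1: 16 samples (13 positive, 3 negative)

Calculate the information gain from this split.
0.0795 bits

Information Gain = H(Y) - H(Y|Feature)

Before split:
P(positive) = 19/28 = 0.6786
H(Y) = 0.9059 bits

After split:
Feature=0: H = 1.0000 bits (weight = 12/28)
Feature=1: H = 0.6962 bits (weight = 16/28)
H(Y|Feature) = (12/28)×1.0000 + (16/28)×0.6962 = 0.8264 bits

Information Gain = 0.9059 - 0.8264 = 0.0795 bits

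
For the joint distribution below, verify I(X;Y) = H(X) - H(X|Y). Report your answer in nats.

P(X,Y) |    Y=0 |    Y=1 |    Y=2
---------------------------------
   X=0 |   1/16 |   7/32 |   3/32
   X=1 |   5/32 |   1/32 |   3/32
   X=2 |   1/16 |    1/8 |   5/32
I(X;Y) = 0.1121 nats

Mutual information has multiple equivalent forms:
- I(X;Y) = H(X) - H(X|Y)
- I(X;Y) = H(Y) - H(Y|X)
- I(X;Y) = H(X) + H(Y) - H(X,Y)

Computing all quantities:
H(X) = 1.0916, H(Y) = 1.0916, H(X,Y) = 2.0712
H(X|Y) = 0.9795, H(Y|X) = 0.9795

Verification:
H(X) - H(X|Y) = 1.0916 - 0.9795 = 0.1121
H(Y) - H(Y|X) = 1.0916 - 0.9795 = 0.1121
H(X) + H(Y) - H(X,Y) = 1.0916 + 1.0916 - 2.0712 = 0.1121

All forms give I(X;Y) = 0.1121 nats. ✓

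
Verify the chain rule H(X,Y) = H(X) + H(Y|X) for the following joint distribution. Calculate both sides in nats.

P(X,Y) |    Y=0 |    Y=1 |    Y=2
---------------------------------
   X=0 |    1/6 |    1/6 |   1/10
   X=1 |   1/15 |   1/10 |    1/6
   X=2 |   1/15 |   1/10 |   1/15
H(X,Y) = 2.1283, H(X) = 1.0681, H(Y|X) = 1.0601 (all in nats)

Chain rule: H(X,Y) = H(X) + H(Y|X)

Left side — joint entropy directly:
H(X,Y) = -Σ p(x,y) log p(x,y) = 2.1283 nats

Right side — compute H(Y|X) from the conditional distributions:
P(X) = (13/30, 1/3, 7/30), so H(X) = 1.0681 nats
H(Y|X) = Σ_x P(X=x) · H(Y|X=x):
  P(Y|X=0) = (5/13, 5/13, 3/13), H(Y|X=0) = 1.0734, weight P(X=0) = 13/30
  P(Y|X=1) = (1/5, 3/10, 1/2), H(Y|X=1) = 1.0297, weight P(X=1) = 1/3
  P(Y|X=2) = (2/7, 3/7, 2/7), H(Y|X=2) = 1.0790, weight P(X=2) = 7/30
H(Y|X) = 1.0601 nats

H(X) + H(Y|X) = 1.0681 + 1.0601 = 2.1283 nats

Both sides equal 2.1283 nats. ✓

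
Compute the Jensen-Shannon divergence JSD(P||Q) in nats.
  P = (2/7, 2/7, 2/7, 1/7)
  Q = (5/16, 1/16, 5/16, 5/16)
0.0555 nats

Jensen-Shannon divergence is:
JSD(P||Q) = 0.5 × D_KL(P||M) + 0.5 × D_KL(Q||M)
where M = 0.5 × (P + Q) is the mixture distribution.

M = 0.5 × (2/7, 2/7, 2/7, 1/7) + 0.5 × (5/16, 1/16, 5/16, 5/16) = (0.299107, 0.174107, 0.299107, 0.227679)

D_KL(P||M) = 0.0488 nats
D_KL(Q||M) = 0.0623 nats

JSD(P||Q) = 0.5 × 0.0488 + 0.5 × 0.0623 = 0.0555 nats

Unlike KL divergence, JSD is symmetric and bounded: 0 ≤ JSD ≤ log(2).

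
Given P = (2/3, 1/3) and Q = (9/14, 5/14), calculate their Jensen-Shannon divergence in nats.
0.0003 nats

Jensen-Shannon divergence is:
JSD(P||Q) = 0.5 × D_KL(P||M) + 0.5 × D_KL(Q||M)
where M = 0.5 × (P + Q) is the mixture distribution.

M = 0.5 × (2/3, 1/3) + 0.5 × (9/14, 5/14) = (0.654762, 0.345238)

D_KL(P||M) = 0.0003 nats
D_KL(Q||M) = 0.0003 nats

JSD(P||Q) = 0.5 × 0.0003 + 0.5 × 0.0003 = 0.0003 nats

Unlike KL divergence, JSD is symmetric and bounded: 0 ≤ JSD ≤ log(2).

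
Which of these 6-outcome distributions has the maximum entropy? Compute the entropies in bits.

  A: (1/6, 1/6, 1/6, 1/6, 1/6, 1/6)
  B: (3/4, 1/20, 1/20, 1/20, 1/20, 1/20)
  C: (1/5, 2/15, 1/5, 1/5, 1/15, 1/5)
A

For a discrete distribution over n outcomes, entropy is maximized by the uniform distribution.

Computing entropies:
H(A) = 2.5850 bits
H(B) = 1.3918 bits
H(C) = 2.5056 bits

The uniform distribution (where all probabilities equal 1/6) achieves the maximum entropy of log_2(6) = 2.5850 bits.

Distribution A has the highest entropy.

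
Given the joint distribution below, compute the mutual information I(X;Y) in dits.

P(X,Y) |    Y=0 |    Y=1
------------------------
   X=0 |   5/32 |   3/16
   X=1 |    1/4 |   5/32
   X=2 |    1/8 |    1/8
0.0045 dits

Mutual information: I(X;Y) = H(X) + H(Y) - H(X,Y)

Marginals:
P(X) = (11/32, 13/32, 1/4), H(X) = 0.4689 dits
P(Y) = (17/32, 15/32), H(Y) = 0.3002 dits

Joint entropy: H(X,Y) = 0.7645 dits

I(X;Y) = 0.4689 + 0.3002 - 0.7645 = 0.0045 dits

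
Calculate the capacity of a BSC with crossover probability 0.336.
0.0791 bits

For a binary symmetric channel (BSC) with error probability p:
Capacity C = 1 - H(p) bits per symbol

where H(p) = -p log₂(p) - (1-p) log₂(1-p) is the binary entropy function.

H(0.336) = 0.9209 bits
C = 1 - 0.9209 = 0.0791 bits per symbol

This means we can reliably transmit up to 0.0791 bits of information per channel use.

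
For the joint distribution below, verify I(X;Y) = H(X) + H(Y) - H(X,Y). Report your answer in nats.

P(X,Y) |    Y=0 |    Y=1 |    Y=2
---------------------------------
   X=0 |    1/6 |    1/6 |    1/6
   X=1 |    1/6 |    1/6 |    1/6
I(X;Y) = 0.0000 nats

Mutual information has multiple equivalent forms:
- I(X;Y) = H(X) - H(X|Y)
- I(X;Y) = H(Y) - H(Y|X)
- I(X;Y) = H(X) + H(Y) - H(X,Y)

Computing all quantities:
H(X) = 0.6931, H(Y) = 1.0986, H(X,Y) = 1.7918
H(X|Y) = 0.6931, H(Y|X) = 1.0986

Verification:
H(X) - H(X|Y) = 0.6931 - 0.6931 = 0.0000
H(Y) - H(Y|X) = 1.0986 - 1.0986 = 0.0000
H(X) + H(Y) - H(X,Y) = 0.6931 + 1.0986 - 1.7918 = 0.0000

All forms give I(X;Y) = 0.0000 nats. ✓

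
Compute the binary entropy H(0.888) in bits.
0.5059 bits

The binary entropy function is:
H(p) = -p log(p) - (1-p) log(1-p)

H(0.888) = -0.888 × log_2(0.888) - 0.112 × log_2(0.112)
H(0.888) = 0.5059 bits

Note: Binary entropy is maximized at p=0.5 (H=1 bit) and minimized at p=0 or p=1 (H=0).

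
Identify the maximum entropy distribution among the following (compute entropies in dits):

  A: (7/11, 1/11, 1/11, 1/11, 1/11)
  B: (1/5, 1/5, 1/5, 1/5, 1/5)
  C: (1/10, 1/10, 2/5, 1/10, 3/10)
B

For a discrete distribution over n outcomes, entropy is maximized by the uniform distribution.

Computing entropies:
H(A) = 0.5036 dits
H(B) = 0.6990 dits
H(C) = 0.6160 dits

The uniform distribution (where all probabilities equal 1/5) achieves the maximum entropy of log_10(5) = 0.6990 dits.

Distribution B has the highest entropy.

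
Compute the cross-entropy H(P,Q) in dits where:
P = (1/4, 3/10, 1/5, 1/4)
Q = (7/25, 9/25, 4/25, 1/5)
0.6052 dits

Cross-entropy: H(P,Q) = -Σ p(x) log q(x)

Alternatively: H(P,Q) = H(P) + D_KL(P||Q)
H(P) = 0.5977 dits
D_KL(P||Q) = 0.0076 dits

H(P,Q) = 0.5977 + 0.0076 = 0.6052 dits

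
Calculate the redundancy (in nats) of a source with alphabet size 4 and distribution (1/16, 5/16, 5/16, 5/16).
0.1226 nats

Redundancy measures how far a source is from maximum entropy:
R = H_max - H(X)

Maximum entropy for 4 symbols: H_max = log_e(4) = 1.3863 nats
Actual entropy: H(X) = 1.2637 nats
Redundancy: R = 1.3863 - 1.2637 = 0.1226 nats

This redundancy represents potential for compression: the source could be compressed by 0.1226 nats per symbol.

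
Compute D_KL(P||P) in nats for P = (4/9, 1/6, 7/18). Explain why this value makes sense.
0.0000 nats

KL divergence satisfies the Gibbs inequality: D_KL(P||Q) ≥ 0 for all distributions P, Q.

D_KL(P||Q) = Σ p(x) log(p(x)/q(x))
Each term is p(x) × log_e(p(x)/p(x)) = p(x) × log_e(1) = 0, so the sum is 0.
D_KL(P||Q) = 0.0000 nats

When P = Q, the KL divergence is exactly 0, as there is no 'divergence' between identical distributions.

This non-negativity is a fundamental property: relative entropy cannot be negative because it measures how different Q is from P.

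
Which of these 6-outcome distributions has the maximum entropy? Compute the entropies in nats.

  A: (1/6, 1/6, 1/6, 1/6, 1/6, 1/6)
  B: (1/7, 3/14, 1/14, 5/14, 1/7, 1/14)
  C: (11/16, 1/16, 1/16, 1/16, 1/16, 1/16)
A

For a discrete distribution over n outcomes, entropy is maximized by the uniform distribution.

Computing entropies:
H(A) = 1.7918 nats
H(B) = 1.6308 nats
H(C) = 1.1240 nats

The uniform distribution (where all probabilities equal 1/6) achieves the maximum entropy of log_e(6) = 1.7918 nats.

Distribution A has the highest entropy.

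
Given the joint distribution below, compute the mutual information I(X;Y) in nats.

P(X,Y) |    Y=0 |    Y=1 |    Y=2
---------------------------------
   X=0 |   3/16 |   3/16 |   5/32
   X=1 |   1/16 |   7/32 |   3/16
0.0334 nats

Mutual information: I(X;Y) = H(X) + H(Y) - H(X,Y)

Marginals:
P(X) = (17/32, 15/32), H(X) = 0.6912 nats
P(Y) = (1/4, 13/32, 11/32), H(Y) = 1.0796 nats

Joint entropy: H(X,Y) = 1.7374 nats

I(X;Y) = 0.6912 + 1.0796 - 1.7374 = 0.0334 nats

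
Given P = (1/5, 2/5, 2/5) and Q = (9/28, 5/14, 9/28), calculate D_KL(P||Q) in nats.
0.0379 nats

KL divergence: D_KL(P||Q) = Σ p(x) log(p(x)/q(x))

Computing term by term:
  x=0: 1/5 × log_e[(1/5)/(9/28)] = 1/5 × -0.4745 = -0.0949
  x=1: 2/5 × log_e[(2/5)/(5/14)] = 2/5 × 0.1133 = 0.0453
  x=2: 2/5 × log_e[(2/5)/(9/28)] = 2/5 × 0.2187 = 0.0875

D_KL(P||Q) = 0.0379 nats

Note: KL divergence is always non-negative and equals 0 iff P = Q.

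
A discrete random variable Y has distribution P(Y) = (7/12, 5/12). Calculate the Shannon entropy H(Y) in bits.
0.9799 bits

Shannon entropy is H(X) = -Σ p(x) log p(x).

For P = (7/12, 5/12):
H = -7/12 × log_2(7/12) -5/12 × log_2(5/12)
H = 0.9799 bits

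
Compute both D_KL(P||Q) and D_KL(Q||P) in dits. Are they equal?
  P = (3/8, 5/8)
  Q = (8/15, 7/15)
D_KL(P||Q) = 0.0219, D_KL(Q||P) = 0.0224

KL divergence is not symmetric: D_KL(P||Q) ≠ D_KL(Q||P) in general.

D_KL(P||Q) = 0.0219 dits
D_KL(Q||P) = 0.0224 dits

No, they are not equal!

This asymmetry is why KL divergence is not a true distance metric.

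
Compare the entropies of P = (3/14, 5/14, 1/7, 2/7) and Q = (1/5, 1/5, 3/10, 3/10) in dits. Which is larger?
Q

Computing entropies in dits:
H(P) = 0.5792
H(Q) = 0.5933

Distribution Q has higher entropy.

Intuition: The distribution closer to uniform (more spread out) has higher entropy.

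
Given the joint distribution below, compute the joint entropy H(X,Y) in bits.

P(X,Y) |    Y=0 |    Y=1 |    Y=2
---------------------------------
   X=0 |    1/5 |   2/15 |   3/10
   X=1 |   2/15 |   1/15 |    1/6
2.4519 bits

Joint entropy is H(X,Y) = -Σ_{x,y} p(x,y) log p(x,y).

Summing over all non-zero entries:
H(X,Y) = -[1/5·log_2(1/5) + 2/15·log_2(2/15) + 3/10·log_2(3/10) + 2/15·log_2(2/15) + 1/15·log_2(1/15) + 1/6·log_2(1/6)]
H(X,Y) = 2.4519 bits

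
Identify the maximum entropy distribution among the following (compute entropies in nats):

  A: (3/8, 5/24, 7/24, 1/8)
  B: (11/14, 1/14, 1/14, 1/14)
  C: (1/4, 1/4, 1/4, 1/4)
C

For a discrete distribution over n outcomes, entropy is maximized by the uniform distribution.

Computing entropies:
H(A) = 1.3139 nats
H(B) = 0.7550 nats
H(C) = 1.3863 nats

The uniform distribution (where all probabilities equal 1/4) achieves the maximum entropy of log_e(4) = 1.3863 nats.

Distribution C has the highest entropy.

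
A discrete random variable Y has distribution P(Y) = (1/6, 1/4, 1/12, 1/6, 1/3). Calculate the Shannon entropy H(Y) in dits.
0.6589 dits

Shannon entropy is H(X) = -Σ p(x) log p(x).

For P = (1/6, 1/4, 1/12, 1/6, 1/3):
H = -1/6 × log_10(1/6) -1/4 × log_10(1/4) -1/12 × log_10(1/12) -1/6 × log_10(1/6) -1/3 × log_10(1/3)
H = 0.6589 dits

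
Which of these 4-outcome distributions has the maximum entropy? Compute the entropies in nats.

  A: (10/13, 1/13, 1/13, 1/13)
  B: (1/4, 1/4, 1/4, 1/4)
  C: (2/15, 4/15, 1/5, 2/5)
B

For a discrete distribution over n outcomes, entropy is maximized by the uniform distribution.

Computing entropies:
H(A) = 0.7937 nats
H(B) = 1.3863 nats
H(C) = 1.3095 nats

The uniform distribution (where all probabilities equal 1/4) achieves the maximum entropy of log_e(4) = 1.3863 nats.

Distribution B has the highest entropy.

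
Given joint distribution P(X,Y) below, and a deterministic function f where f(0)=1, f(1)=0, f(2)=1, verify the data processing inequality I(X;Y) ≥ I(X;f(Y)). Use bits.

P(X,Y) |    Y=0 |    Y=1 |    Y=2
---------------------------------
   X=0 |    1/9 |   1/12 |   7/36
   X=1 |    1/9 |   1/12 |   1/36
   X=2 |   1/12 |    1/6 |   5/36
I(X;Y) = 0.0936, I(X;f(Y)) = 0.0315, inequality holds: 0.0936 ≥ 0.0315

Data Processing Inequality: For any Markov chain X → Y → Z, we have I(X;Y) ≥ I(X;Z).

Here Z = f(Y) is a deterministic function of Y, forming X → Y → Z.

Original I(X;Y) = 0.0936 bits

After applying f:
P(X,Z) where Z=f(Y):
- P(X,Z=0) = P(X,Y=1)
- P(X,Z=1) = P(X,Y=0) + P(X,Y=2)

I(X;Z) = I(X;f(Y)) = 0.0315 bits

Verification: 0.0936 ≥ 0.0315 ✓

Information cannot be created by processing; the function f can only lose information about X.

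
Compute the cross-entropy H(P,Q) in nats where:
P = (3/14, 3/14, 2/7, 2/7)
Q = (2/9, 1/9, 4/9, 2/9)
1.4546 nats

Cross-entropy: H(P,Q) = -Σ p(x) log q(x)

Alternatively: H(P,Q) = H(P) + D_KL(P||Q)
H(P) = 1.3761 nats
D_KL(P||Q) = 0.0785 nats

H(P,Q) = 1.3761 + 0.0785 = 1.4546 nats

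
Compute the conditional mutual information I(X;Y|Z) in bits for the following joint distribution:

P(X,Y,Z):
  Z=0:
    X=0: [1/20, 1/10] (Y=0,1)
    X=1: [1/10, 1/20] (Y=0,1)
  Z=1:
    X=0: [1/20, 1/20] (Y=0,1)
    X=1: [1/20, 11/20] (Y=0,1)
0.0904 bits

Conditional mutual information: I(X;Y|Z) = H(X|Z) + H(Y|Z) - H(X,Y|Z)

H(Z) = 0.8813
H(X,Z) = 1.5955 → H(X|Z) = 0.7142
H(Y,Z) = 1.5955 → H(Y|Z) = 0.7142
H(X,Y,Z) = 2.2192 → H(X,Y|Z) = 1.3379

I(X;Y|Z) = 0.7142 + 0.7142 - 1.3379 = 0.0904 bits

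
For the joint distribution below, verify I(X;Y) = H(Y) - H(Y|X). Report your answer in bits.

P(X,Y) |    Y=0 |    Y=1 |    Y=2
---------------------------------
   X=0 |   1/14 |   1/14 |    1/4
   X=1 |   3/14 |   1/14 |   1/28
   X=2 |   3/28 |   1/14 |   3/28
I(X;Y) = 0.1813 bits

Mutual information has multiple equivalent forms:
- I(X;Y) = H(X) - H(X|Y)
- I(X;Y) = H(Y) - H(Y|X)
- I(X;Y) = H(X) + H(Y) - H(X,Y)

Computing all quantities:
H(X) = 1.5722, H(Y) = 1.5353, H(X,Y) = 2.9262
H(X|Y) = 1.3909, H(Y|X) = 1.3540

Verification:
H(X) - H(X|Y) = 1.5722 - 1.3909 = 0.1813
H(Y) - H(Y|X) = 1.5353 - 1.3540 = 0.1813
H(X) + H(Y) - H(X,Y) = 1.5722 + 1.5353 - 2.9262 = 0.1813

All forms give I(X;Y) = 0.1813 bits. ✓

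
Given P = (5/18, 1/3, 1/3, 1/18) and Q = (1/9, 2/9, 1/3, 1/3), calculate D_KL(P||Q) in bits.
0.4186 bits

KL divergence: D_KL(P||Q) = Σ p(x) log(p(x)/q(x))

Computing term by term:
  x=0: 5/18 × log_2[(5/18)/(1/9)] = 5/18 × 1.3219 = 0.3672
  x=1: 1/3 × log_2[(1/3)/(2/9)] = 1/3 × 0.5850 = 0.1950
  x=2: 1/3 × log_2[(1/3)/(1/3)] = 1/3 × 0.0000 = 0.0000
  x=3: 1/18 × log_2[(1/18)/(1/3)] = 1/18 × -2.5850 = -0.1436

D_KL(P||Q) = 0.4186 bits

Note: KL divergence is always non-negative and equals 0 iff P = Q.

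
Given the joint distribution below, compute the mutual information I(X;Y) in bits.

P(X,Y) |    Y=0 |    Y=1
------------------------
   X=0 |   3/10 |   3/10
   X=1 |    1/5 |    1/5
0.0000 bits

Mutual information: I(X;Y) = H(X) + H(Y) - H(X,Y)

Marginals:
P(X) = (3/5, 2/5), H(X) = 0.9710 bits
P(Y) = (1/2, 1/2), H(Y) = 1.0000 bits

Joint entropy: H(X,Y) = 1.9710 bits

I(X;Y) = 0.9710 + 1.0000 - 1.9710 = 0.0000 bits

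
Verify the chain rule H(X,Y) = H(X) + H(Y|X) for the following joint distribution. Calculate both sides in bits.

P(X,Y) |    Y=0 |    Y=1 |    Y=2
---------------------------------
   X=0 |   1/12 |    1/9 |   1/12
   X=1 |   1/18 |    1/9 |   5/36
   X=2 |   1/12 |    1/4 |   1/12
H(X,Y) = 3.0266, H(X) = 1.5622, H(Y|X) = 1.4644 (all in bits)

Chain rule: H(X,Y) = H(X) + H(Y|X)

Left side — joint entropy directly:
H(X,Y) = -Σ p(x,y) log p(x,y) = 3.0266 bits

Right side — compute H(Y|X) from the conditional distributions:
P(X) = (5/18, 11/36, 5/12), so H(X) = 1.5622 bits
H(Y|X) = Σ_x P(X=x) · H(Y|X=x):
  P(Y|X=0) = (3/10, 2/5, 3/10), H(Y|X=0) = 1.5710, weight P(X=0) = 5/18
  P(Y|X=1) = (2/11, 4/11, 5/11), H(Y|X=1) = 1.4949, weight P(X=1) = 11/36
  P(Y|X=2) = (1/5, 3/5, 1/5), H(Y|X=2) = 1.3710, weight P(X=2) = 5/12
H(Y|X) = 1.4644 bits

H(X) + H(Y|X) = 1.5622 + 1.4644 = 3.0266 bits

Both sides equal 3.0266 bits. ✓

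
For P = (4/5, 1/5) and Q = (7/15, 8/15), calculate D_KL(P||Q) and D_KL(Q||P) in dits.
D_KL(P||Q) = 0.1021, D_KL(Q||P) = 0.1179

KL divergence is not symmetric: D_KL(P||Q) ≠ D_KL(Q||P) in general.

D_KL(P||Q) = 0.1021 dits
D_KL(Q||P) = 0.1179 dits

No, they are not equal!

This asymmetry is why KL divergence is not a true distance metric.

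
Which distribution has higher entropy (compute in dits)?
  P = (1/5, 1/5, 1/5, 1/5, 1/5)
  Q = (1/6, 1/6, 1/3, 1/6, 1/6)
P

Computing entropies in dits:
H(P) = 0.6990
H(Q) = 0.6778

Distribution P has higher entropy.

Intuition: The distribution closer to uniform (more spread out) has higher entropy.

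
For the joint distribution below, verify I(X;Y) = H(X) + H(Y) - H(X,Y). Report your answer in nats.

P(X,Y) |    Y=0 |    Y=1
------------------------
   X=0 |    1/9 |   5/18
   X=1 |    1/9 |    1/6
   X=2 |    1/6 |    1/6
I(X;Y) = 0.0176 nats

Mutual information has multiple equivalent forms:
- I(X;Y) = H(X) - H(X|Y)
- I(X;Y) = H(Y) - H(Y|X)
- I(X;Y) = H(X) + H(Y) - H(X,Y)

Computing all quantities:
H(X) = 1.0893, H(Y) = 0.6682, H(X,Y) = 1.7400
H(X|Y) = 1.0717, H(Y|X) = 0.6507

Verification:
H(X) - H(X|Y) = 1.0893 - 1.0717 = 0.0176
H(Y) - H(Y|X) = 0.6682 - 0.6507 = 0.0176
H(X) + H(Y) - H(X,Y) = 1.0893 + 0.6682 - 1.7400 = 0.0176

All forms give I(X;Y) = 0.0176 nats. ✓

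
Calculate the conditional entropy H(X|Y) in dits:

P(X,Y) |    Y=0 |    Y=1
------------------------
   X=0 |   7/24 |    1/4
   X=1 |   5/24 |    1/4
0.2980 dits

Using the chain rule: H(X|Y) = H(X,Y) - H(Y)

First, compute H(X,Y) = 0.5990 dits

Marginal P(Y) = (1/2, 1/2)
H(Y) = 0.3010 dits

H(X|Y) = H(X,Y) - H(Y) = 0.5990 - 0.3010 = 0.2980 dits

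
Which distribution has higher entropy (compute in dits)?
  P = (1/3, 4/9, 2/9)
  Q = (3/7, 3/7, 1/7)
P

Computing entropies in dits:
H(P) = 0.4607
H(Q) = 0.4361

Distribution P has higher entropy.

Intuition: The distribution closer to uniform (more spread out) has higher entropy.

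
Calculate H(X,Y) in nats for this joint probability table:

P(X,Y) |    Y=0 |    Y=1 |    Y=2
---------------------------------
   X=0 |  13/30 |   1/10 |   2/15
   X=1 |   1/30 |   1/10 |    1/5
1.5268 nats

Joint entropy is H(X,Y) = -Σ_{x,y} p(x,y) log p(x,y).

Summing over all non-zero entries:
H(X,Y) = -[13/30·log_e(13/30) + 1/10·log_e(1/10) + 2/15·log_e(2/15) + 1/30·log_e(1/30) + 1/10·log_e(1/10) + 1/5·log_e(1/5)]
H(X,Y) = 1.5268 nats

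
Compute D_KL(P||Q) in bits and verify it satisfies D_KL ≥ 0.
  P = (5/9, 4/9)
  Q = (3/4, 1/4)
0.1284 bits

KL divergence satisfies the Gibbs inequality: D_KL(P||Q) ≥ 0 for all distributions P, Q.

D_KL(P||Q) = Σ p(x) log(p(x)/q(x))
Term by term:
  x=0: 5/9 × log_2[(5/9)/(3/4)] = -0.2405
  x=1: 4/9 × log_2[(4/9)/(1/4)] = 0.3689
D_KL(P||Q) = 0.1284 bits

D_KL(P||Q) = 0.1284 ≥ 0 ✓

This non-negativity is a fundamental property: relative entropy cannot be negative because it measures how different Q is from P.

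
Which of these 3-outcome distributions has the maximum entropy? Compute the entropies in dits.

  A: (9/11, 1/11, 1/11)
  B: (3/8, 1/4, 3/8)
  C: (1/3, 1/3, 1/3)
C

For a discrete distribution over n outcomes, entropy is maximized by the uniform distribution.

Computing entropies:
H(A) = 0.2606 dits
H(B) = 0.4700 dits
H(C) = 0.4771 dits

The uniform distribution (where all probabilities equal 1/3) achieves the maximum entropy of log_10(3) = 0.4771 dits.

Distribution C has the highest entropy.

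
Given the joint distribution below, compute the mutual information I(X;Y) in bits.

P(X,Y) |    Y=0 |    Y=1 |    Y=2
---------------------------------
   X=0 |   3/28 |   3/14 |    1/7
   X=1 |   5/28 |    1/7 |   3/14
0.0301 bits

Mutual information: I(X;Y) = H(X) + H(Y) - H(X,Y)

Marginals:
P(X) = (13/28, 15/28), H(X) = 0.9963 bits
P(Y) = (2/7, 5/14, 5/14), H(Y) = 1.5774 bits

Joint entropy: H(X,Y) = 2.5436 bits

I(X;Y) = 0.9963 + 1.5774 - 2.5436 = 0.0301 bits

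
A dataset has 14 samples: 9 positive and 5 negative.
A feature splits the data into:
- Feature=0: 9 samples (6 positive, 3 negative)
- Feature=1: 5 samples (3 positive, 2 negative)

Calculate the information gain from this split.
0.0032 bits

Information Gain = H(Y) - H(Y|Feature)

Before split:
P(positive) = 9/14 = 0.6429
H(Y) = 0.9403 bits

After split:
Feature=0: H = 0.9183 bits (weight = 9/14)
Feature=1: H = 0.9710 bits (weight = 5/14)
H(Y|Feature) = (9/14)×0.9183 + (5/14)×0.9710 = 0.9371 bits

Information Gain = 0.9403 - 0.9371 = 0.0032 bits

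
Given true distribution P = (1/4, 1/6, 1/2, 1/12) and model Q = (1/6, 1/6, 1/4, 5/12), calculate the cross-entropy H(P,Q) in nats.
1.5127 nats

Cross-entropy: H(P,Q) = -Σ p(x) log q(x)

Alternatively: H(P,Q) = H(P) + D_KL(P||Q)
H(P) = 1.1988 nats
D_KL(P||Q) = 0.3138 nats

H(P,Q) = 1.1988 + 0.3138 = 1.5127 nats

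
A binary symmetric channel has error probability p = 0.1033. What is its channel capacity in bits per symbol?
0.5206 bits

For a binary symmetric channel (BSC) with error probability p:
Capacity C = 1 - H(p) bits per symbol

where H(p) = -p log₂(p) - (1-p) log₂(1-p) is the binary entropy function.

H(0.1033) = 0.4794 bits
C = 1 - 0.4794 = 0.5206 bits per symbol

This means we can reliably transmit up to 0.5206 bits of information per channel use.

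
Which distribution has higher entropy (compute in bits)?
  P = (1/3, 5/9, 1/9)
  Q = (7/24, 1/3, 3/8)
Q

Computing entropies in bits:
H(P) = 1.3516
H(Q) = 1.5774

Distribution Q has higher entropy.

Intuition: The distribution closer to uniform (more spread out) has higher entropy.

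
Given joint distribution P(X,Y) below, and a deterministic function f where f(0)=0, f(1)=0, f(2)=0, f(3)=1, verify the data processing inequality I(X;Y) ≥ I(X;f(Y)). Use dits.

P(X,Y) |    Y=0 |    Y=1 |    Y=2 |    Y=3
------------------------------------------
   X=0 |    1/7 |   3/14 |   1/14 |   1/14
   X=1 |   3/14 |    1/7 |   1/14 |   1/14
I(X;Y) = 0.0062, I(X;f(Y)) = 0.0000, inequality holds: 0.0062 ≥ 0.0000

Data Processing Inequality: For any Markov chain X → Y → Z, we have I(X;Y) ≥ I(X;Z).

Here Z = f(Y) is a deterministic function of Y, forming X → Y → Z.

Original I(X;Y) = 0.0062 dits

After applying f:
P(X,Z) where Z=f(Y):
- P(X,Z=0) = P(X,Y=0) + P(X,Y=1) + P(X,Y=2)
- P(X,Z=1) = P(X,Y=3)

I(X;Z) = I(X;f(Y)) = 0.0000 dits

Verification: 0.0062 ≥ 0.0000 ✓

Information cannot be created by processing; the function f can only lose information about X.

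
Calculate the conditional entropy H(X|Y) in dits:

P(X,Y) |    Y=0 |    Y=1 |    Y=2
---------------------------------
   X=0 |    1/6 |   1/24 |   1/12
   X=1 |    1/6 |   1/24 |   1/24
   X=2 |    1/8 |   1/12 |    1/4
0.4305 dits

Using the chain rule: H(X|Y) = H(X,Y) - H(Y)

First, compute H(X,Y) = 0.8752 dits

Marginal P(Y) = (11/24, 1/6, 3/8)
H(Y) = 0.4447 dits

H(X|Y) = H(X,Y) - H(Y) = 0.8752 - 0.4447 = 0.4305 dits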